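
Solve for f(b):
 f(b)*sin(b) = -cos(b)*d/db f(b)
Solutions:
 f(b) = C1*cos(b)


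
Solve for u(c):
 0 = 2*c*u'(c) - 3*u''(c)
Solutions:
 u(c) = C1 + C2*erfi(sqrt(3)*c/3)


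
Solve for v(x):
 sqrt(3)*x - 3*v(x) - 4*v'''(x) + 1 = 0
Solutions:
 v(x) = C3*exp(-6^(1/3)*x/2) + sqrt(3)*x/3 + (C1*sin(2^(1/3)*3^(5/6)*x/4) + C2*cos(2^(1/3)*3^(5/6)*x/4))*exp(6^(1/3)*x/4) + 1/3


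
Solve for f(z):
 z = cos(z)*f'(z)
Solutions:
 f(z) = C1 + Integral(z/cos(z), z)


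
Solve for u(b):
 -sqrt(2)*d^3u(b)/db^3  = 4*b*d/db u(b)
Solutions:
 u(b) = C1 + Integral(C2*airyai(-sqrt(2)*b) + C3*airybi(-sqrt(2)*b), b)


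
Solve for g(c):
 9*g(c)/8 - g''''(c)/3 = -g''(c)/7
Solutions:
 g(c) = C1*exp(-sqrt(21)*c*sqrt(2 + sqrt(298))/14) + C2*exp(sqrt(21)*c*sqrt(2 + sqrt(298))/14) + C3*sin(sqrt(21)*c*sqrt(-2 + sqrt(298))/14) + C4*cos(sqrt(21)*c*sqrt(-2 + sqrt(298))/14)


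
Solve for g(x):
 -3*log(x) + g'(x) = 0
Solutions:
 g(x) = C1 + 3*x*log(x) - 3*x


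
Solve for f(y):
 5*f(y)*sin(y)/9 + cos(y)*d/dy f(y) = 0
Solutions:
 f(y) = C1*cos(y)^(5/9)


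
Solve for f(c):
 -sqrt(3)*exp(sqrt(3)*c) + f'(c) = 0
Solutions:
 f(c) = C1 + exp(sqrt(3)*c)


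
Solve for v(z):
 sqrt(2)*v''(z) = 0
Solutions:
 v(z) = C1 + C2*z


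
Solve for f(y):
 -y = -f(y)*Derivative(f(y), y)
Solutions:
 f(y) = -sqrt(C1 + y^2)
 f(y) = sqrt(C1 + y^2)


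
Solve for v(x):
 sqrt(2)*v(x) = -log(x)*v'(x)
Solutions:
 v(x) = C1*exp(-sqrt(2)*li(x))


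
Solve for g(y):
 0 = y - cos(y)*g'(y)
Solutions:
 g(y) = C1 + Integral(y/cos(y), y)


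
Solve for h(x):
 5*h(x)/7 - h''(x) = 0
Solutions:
 h(x) = C1*exp(-sqrt(35)*x/7) + C2*exp(sqrt(35)*x/7)


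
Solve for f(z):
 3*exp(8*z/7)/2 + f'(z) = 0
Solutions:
 f(z) = C1 - 21*exp(8*z/7)/16


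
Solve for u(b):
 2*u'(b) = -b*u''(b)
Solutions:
 u(b) = C1 + C2/b


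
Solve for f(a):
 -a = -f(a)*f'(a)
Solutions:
 f(a) = -sqrt(C1 + a^2)
 f(a) = sqrt(C1 + a^2)


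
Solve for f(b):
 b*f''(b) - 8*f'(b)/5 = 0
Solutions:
 f(b) = C1 + C2*b^(13/5)


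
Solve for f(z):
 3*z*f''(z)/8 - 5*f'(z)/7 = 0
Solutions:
 f(z) = C1 + C2*z^(61/21)


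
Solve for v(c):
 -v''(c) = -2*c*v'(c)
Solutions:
 v(c) = C1 + C2*erfi(c)


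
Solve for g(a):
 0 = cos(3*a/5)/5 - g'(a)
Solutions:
 g(a) = C1 + sin(3*a/5)/3


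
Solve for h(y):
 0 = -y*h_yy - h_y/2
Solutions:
 h(y) = C1 + C2*sqrt(y)


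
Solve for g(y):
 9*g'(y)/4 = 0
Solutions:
 g(y) = C1


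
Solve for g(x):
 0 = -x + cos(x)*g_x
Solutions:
 g(x) = C1 + Integral(x/cos(x), x)


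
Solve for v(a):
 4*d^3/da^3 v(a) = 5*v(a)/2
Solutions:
 v(a) = C3*exp(5^(1/3)*a/2) + (C1*sin(sqrt(3)*5^(1/3)*a/4) + C2*cos(sqrt(3)*5^(1/3)*a/4))*exp(-5^(1/3)*a/4)


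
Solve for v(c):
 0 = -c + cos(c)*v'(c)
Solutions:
 v(c) = C1 + Integral(c/cos(c), c)


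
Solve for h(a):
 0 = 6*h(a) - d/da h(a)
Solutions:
 h(a) = C1*exp(6*a)


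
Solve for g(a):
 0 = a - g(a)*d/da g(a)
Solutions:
 g(a) = -sqrt(C1 + a^2)
 g(a) = sqrt(C1 + a^2)


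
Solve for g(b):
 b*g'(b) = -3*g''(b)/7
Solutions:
 g(b) = C1 + C2*erf(sqrt(42)*b/6)


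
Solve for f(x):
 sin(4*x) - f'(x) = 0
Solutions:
 f(x) = C1 - cos(4*x)/4


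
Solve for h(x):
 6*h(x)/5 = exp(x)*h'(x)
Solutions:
 h(x) = C1*exp(-6*exp(-x)/5)


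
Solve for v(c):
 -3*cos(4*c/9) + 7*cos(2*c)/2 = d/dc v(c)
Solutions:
 v(c) = C1 - 27*sin(4*c/9)/4 + 7*sin(2*c)/4


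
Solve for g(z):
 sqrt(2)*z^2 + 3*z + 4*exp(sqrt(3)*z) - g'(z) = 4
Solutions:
 g(z) = C1 + sqrt(2)*z^3/3 + 3*z^2/2 - 4*z + 4*sqrt(3)*exp(sqrt(3)*z)/3


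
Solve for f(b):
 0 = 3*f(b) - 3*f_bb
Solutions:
 f(b) = C1*exp(-b) + C2*exp(b)


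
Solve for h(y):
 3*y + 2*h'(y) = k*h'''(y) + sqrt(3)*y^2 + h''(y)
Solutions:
 h(y) = C1 + C2*exp(y*(sqrt(8*k + 1) - 1)/(2*k)) + C3*exp(-y*(sqrt(8*k + 1) + 1)/(2*k)) + sqrt(3)*k*y/2 + sqrt(3)*y^3/6 - 3*y^2/4 + sqrt(3)*y^2/4 - 3*y/4 + sqrt(3)*y/4


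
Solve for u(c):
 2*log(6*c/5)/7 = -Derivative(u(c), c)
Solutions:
 u(c) = C1 - 2*c*log(c)/7 - 2*c*log(6)/7 + 2*c/7 + 2*c*log(5)/7


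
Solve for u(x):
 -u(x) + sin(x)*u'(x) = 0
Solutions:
 u(x) = C1*sqrt(cos(x) - 1)/sqrt(cos(x) + 1)


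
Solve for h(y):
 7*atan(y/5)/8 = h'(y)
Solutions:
 h(y) = C1 + 7*y*atan(y/5)/8 - 35*log(y^2 + 25)/16


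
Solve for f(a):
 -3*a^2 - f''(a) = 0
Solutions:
 f(a) = C1 + C2*a - a^4/4


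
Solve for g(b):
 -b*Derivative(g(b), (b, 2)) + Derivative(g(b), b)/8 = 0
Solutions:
 g(b) = C1 + C2*b^(9/8)


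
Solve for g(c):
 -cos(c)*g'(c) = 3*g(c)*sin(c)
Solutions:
 g(c) = C1*cos(c)^3


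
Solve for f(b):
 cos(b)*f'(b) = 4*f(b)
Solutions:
 f(b) = C1*(sin(b)^2 + 2*sin(b) + 1)/(sin(b)^2 - 2*sin(b) + 1)


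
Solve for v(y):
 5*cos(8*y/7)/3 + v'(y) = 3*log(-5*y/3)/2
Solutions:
 v(y) = C1 + 3*y*log(-y)/2 - 2*y*log(3) - 3*y/2 + y*log(15)/2 + y*log(5) - 35*sin(8*y/7)/24


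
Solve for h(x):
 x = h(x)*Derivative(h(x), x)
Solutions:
 h(x) = -sqrt(C1 + x^2)
 h(x) = sqrt(C1 + x^2)


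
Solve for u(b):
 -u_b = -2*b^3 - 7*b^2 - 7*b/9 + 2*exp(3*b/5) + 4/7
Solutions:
 u(b) = C1 + b^4/2 + 7*b^3/3 + 7*b^2/18 - 4*b/7 - 10*exp(3*b/5)/3


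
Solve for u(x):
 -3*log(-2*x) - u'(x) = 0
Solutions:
 u(x) = C1 - 3*x*log(-x) + 3*x*(1 - log(2))


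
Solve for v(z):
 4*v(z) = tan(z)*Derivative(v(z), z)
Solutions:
 v(z) = C1*sin(z)^4


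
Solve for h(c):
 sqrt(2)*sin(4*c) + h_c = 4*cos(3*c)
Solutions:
 h(c) = C1 + 4*sin(3*c)/3 + sqrt(2)*cos(4*c)/4


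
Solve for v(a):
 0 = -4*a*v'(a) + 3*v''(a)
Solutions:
 v(a) = C1 + C2*erfi(sqrt(6)*a/3)


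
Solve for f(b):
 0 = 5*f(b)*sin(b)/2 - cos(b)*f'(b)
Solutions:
 f(b) = C1/cos(b)^(5/2)


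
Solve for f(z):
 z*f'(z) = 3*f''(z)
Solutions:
 f(z) = C1 + C2*erfi(sqrt(6)*z/6)


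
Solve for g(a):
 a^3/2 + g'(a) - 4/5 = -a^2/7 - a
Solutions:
 g(a) = C1 - a^4/8 - a^3/21 - a^2/2 + 4*a/5


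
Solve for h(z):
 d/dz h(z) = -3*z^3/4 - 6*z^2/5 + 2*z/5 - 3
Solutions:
 h(z) = C1 - 3*z^4/16 - 2*z^3/5 + z^2/5 - 3*z


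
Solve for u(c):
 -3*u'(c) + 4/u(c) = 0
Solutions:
 u(c) = -sqrt(C1 + 24*c)/3
 u(c) = sqrt(C1 + 24*c)/3


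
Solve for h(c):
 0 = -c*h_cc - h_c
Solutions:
 h(c) = C1 + C2*log(c)


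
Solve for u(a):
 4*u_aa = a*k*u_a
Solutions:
 u(a) = Piecewise((-sqrt(2)*sqrt(pi)*C1*erf(sqrt(2)*a*sqrt(-k)/4)/sqrt(-k) - C2, (k > 0) | (k < 0)), (-C1*a - C2, True))


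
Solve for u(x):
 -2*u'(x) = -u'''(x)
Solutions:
 u(x) = C1 + C2*exp(-sqrt(2)*x) + C3*exp(sqrt(2)*x)


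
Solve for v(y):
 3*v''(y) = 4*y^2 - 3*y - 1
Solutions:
 v(y) = C1 + C2*y + y^4/9 - y^3/6 - y^2/6


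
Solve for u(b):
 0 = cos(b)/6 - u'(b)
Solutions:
 u(b) = C1 + sin(b)/6


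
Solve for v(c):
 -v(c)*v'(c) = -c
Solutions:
 v(c) = -sqrt(C1 + c^2)
 v(c) = sqrt(C1 + c^2)


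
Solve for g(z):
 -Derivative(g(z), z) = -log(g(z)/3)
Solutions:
 Integral(1/(-log(_y) + log(3)), (_y, g(z))) = C1 - z


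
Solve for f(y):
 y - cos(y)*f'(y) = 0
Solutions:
 f(y) = C1 + Integral(y/cos(y), y)


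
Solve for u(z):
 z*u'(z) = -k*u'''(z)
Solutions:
 u(z) = C1 + Integral(C2*airyai(z*(-1/k)^(1/3)) + C3*airybi(z*(-1/k)^(1/3)), z)


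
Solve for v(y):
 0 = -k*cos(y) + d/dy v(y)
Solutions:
 v(y) = C1 + k*sin(y)


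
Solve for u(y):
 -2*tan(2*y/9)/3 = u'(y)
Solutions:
 u(y) = C1 + 3*log(cos(2*y/9))


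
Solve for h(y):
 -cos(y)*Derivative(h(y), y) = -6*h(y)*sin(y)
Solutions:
 h(y) = C1/cos(y)^6


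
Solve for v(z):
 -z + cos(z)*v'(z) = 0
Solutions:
 v(z) = C1 + Integral(z/cos(z), z)


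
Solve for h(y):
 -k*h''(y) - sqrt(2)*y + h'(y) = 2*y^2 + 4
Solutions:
 h(y) = C1 + C2*exp(y/k) + 4*k^2*y + 2*k*y^2 + sqrt(2)*k*y + 2*y^3/3 + sqrt(2)*y^2/2 + 4*y


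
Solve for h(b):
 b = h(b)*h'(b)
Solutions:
 h(b) = -sqrt(C1 + b^2)
 h(b) = sqrt(C1 + b^2)


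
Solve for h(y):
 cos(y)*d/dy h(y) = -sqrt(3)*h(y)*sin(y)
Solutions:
 h(y) = C1*cos(y)^(sqrt(3))


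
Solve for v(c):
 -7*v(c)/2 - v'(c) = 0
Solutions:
 v(c) = C1*exp(-7*c/2)


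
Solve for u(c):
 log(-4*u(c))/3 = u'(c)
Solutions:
 -3*Integral(1/(log(-_y) + 2*log(2)), (_y, u(c))) = C1 - c


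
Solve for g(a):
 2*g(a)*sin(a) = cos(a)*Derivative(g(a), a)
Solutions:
 g(a) = C1/cos(a)^2


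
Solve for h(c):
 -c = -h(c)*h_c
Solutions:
 h(c) = -sqrt(C1 + c^2)
 h(c) = sqrt(C1 + c^2)


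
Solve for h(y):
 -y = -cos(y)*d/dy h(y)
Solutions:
 h(y) = C1 + Integral(y/cos(y), y)


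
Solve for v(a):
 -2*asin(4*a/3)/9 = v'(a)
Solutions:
 v(a) = C1 - 2*a*asin(4*a/3)/9 - sqrt(9 - 16*a^2)/18


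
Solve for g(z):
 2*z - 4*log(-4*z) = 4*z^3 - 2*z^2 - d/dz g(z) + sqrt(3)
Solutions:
 g(z) = C1 + z^4 - 2*z^3/3 - z^2 + 4*z*log(-z) + z*(-4 + sqrt(3) + 8*log(2))


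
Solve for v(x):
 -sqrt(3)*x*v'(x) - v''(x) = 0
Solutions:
 v(x) = C1 + C2*erf(sqrt(2)*3^(1/4)*x/2)


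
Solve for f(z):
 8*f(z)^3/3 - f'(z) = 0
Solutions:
 f(z) = -sqrt(6)*sqrt(-1/(C1 + 8*z))/2
 f(z) = sqrt(6)*sqrt(-1/(C1 + 8*z))/2


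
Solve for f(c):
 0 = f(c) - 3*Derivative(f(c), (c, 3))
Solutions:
 f(c) = C3*exp(3^(2/3)*c/3) + (C1*sin(3^(1/6)*c/2) + C2*cos(3^(1/6)*c/2))*exp(-3^(2/3)*c/6)


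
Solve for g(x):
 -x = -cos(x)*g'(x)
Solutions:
 g(x) = C1 + Integral(x/cos(x), x)


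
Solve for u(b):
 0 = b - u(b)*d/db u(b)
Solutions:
 u(b) = -sqrt(C1 + b^2)
 u(b) = sqrt(C1 + b^2)


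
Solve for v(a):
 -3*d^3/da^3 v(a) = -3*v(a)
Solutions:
 v(a) = C3*exp(a) + (C1*sin(sqrt(3)*a/2) + C2*cos(sqrt(3)*a/2))*exp(-a/2)


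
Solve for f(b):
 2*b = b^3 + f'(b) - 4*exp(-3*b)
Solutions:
 f(b) = C1 - b^4/4 + b^2 - 4*exp(-3*b)/3


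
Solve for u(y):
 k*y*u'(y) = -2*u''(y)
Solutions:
 u(y) = Piecewise((-sqrt(pi)*C1*erf(sqrt(k)*y/2)/sqrt(k) - C2, (k > 0) | (k < 0)), (-C1*y - C2, True))


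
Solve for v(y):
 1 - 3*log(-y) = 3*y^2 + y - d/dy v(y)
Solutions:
 v(y) = C1 + y^3 + y^2/2 + 3*y*log(-y) - 4*y


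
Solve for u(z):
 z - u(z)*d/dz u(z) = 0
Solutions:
 u(z) = -sqrt(C1 + z^2)
 u(z) = sqrt(C1 + z^2)


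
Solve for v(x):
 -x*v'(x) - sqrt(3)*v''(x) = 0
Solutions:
 v(x) = C1 + C2*erf(sqrt(2)*3^(3/4)*x/6)


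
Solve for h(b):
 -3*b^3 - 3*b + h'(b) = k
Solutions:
 h(b) = C1 + 3*b^4/4 + 3*b^2/2 + b*k


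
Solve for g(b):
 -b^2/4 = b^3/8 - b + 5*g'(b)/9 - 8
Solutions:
 g(b) = C1 - 9*b^4/160 - 3*b^3/20 + 9*b^2/10 + 72*b/5


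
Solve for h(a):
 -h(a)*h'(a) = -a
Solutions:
 h(a) = -sqrt(C1 + a^2)
 h(a) = sqrt(C1 + a^2)


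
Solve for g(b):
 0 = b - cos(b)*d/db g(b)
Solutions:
 g(b) = C1 + Integral(b/cos(b), b)


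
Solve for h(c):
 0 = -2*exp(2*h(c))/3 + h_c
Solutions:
 h(c) = log(-1/(C1 + 2*c))/2 - log(2) + log(6)/2
 h(c) = log(-sqrt(-1/(C1 + 2*c))) - log(2) + log(6)/2


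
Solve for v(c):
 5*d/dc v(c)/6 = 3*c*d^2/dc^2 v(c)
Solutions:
 v(c) = C1 + C2*c^(23/18)


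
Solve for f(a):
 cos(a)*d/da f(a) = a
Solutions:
 f(a) = C1 + Integral(a/cos(a), a)


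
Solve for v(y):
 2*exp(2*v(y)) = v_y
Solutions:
 v(y) = log(-sqrt(-1/(C1 + 2*y))) - log(2)/2
 v(y) = log(-1/(C1 + 2*y))/2 - log(2)/2


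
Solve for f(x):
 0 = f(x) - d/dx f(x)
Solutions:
 f(x) = C1*exp(x)


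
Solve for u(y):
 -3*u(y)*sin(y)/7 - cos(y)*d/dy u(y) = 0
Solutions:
 u(y) = C1*cos(y)^(3/7)


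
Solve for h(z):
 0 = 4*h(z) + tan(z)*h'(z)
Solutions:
 h(z) = C1/sin(z)^4


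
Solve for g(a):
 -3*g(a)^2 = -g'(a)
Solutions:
 g(a) = -1/(C1 + 3*a)


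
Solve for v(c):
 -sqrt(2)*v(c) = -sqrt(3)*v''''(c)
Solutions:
 v(c) = C1*exp(-2^(1/8)*3^(7/8)*c/3) + C2*exp(2^(1/8)*3^(7/8)*c/3) + C3*sin(2^(1/8)*3^(7/8)*c/3) + C4*cos(2^(1/8)*3^(7/8)*c/3)


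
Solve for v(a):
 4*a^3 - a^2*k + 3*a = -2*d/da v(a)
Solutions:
 v(a) = C1 - a^4/2 + a^3*k/6 - 3*a^2/4


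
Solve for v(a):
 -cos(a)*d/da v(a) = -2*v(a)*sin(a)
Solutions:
 v(a) = C1/cos(a)^2


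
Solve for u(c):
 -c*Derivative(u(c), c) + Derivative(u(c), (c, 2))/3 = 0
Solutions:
 u(c) = C1 + C2*erfi(sqrt(6)*c/2)


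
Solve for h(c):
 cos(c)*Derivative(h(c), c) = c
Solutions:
 h(c) = C1 + Integral(c/cos(c), c)


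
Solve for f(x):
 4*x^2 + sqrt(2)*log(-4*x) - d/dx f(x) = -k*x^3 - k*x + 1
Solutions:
 f(x) = C1 + k*x^4/4 + k*x^2/2 + 4*x^3/3 + sqrt(2)*x*log(-x) + x*(-sqrt(2) - 1 + 2*sqrt(2)*log(2))


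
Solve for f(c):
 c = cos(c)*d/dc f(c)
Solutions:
 f(c) = C1 + Integral(c/cos(c), c)


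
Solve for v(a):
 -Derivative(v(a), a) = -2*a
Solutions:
 v(a) = C1 + a^2


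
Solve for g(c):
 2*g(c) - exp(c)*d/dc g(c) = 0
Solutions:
 g(c) = C1*exp(-2*exp(-c))


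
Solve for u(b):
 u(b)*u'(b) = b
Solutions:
 u(b) = -sqrt(C1 + b^2)
 u(b) = sqrt(C1 + b^2)


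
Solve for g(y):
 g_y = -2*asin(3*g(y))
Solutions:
 Integral(1/asin(3*_y), (_y, g(y))) = C1 - 2*y


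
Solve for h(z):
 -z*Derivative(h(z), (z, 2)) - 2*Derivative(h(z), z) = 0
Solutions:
 h(z) = C1 + C2/z


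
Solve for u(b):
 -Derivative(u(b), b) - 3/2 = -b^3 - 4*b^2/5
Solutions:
 u(b) = C1 + b^4/4 + 4*b^3/15 - 3*b/2


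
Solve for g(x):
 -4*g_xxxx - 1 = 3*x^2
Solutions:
 g(x) = C1 + C2*x + C3*x^2 + C4*x^3 - x^6/480 - x^4/96


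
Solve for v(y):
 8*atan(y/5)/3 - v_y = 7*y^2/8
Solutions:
 v(y) = C1 - 7*y^3/24 + 8*y*atan(y/5)/3 - 20*log(y^2 + 25)/3


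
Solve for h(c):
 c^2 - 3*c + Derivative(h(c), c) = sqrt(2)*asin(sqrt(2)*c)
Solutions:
 h(c) = C1 - c^3/3 + 3*c^2/2 + sqrt(2)*(c*asin(sqrt(2)*c) + sqrt(2)*sqrt(1 - 2*c^2)/2)


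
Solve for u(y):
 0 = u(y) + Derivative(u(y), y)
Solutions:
 u(y) = C1*exp(-y)


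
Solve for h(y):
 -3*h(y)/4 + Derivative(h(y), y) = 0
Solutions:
 h(y) = C1*exp(3*y/4)


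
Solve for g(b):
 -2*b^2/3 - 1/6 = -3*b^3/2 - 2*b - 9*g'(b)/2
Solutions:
 g(b) = C1 - b^4/12 + 4*b^3/81 - 2*b^2/9 + b/27


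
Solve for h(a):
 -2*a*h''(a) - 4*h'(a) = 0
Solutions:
 h(a) = C1 + C2/a


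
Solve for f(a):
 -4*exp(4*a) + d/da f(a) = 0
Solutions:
 f(a) = C1 + exp(4*a)


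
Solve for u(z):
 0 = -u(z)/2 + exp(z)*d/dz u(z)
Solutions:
 u(z) = C1*exp(-exp(-z)/2)


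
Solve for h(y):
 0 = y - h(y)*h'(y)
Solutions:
 h(y) = -sqrt(C1 + y^2)
 h(y) = sqrt(C1 + y^2)


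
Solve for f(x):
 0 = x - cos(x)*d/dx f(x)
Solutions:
 f(x) = C1 + Integral(x/cos(x), x)


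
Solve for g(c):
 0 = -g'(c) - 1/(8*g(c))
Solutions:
 g(c) = -sqrt(C1 - c)/2
 g(c) = sqrt(C1 - c)/2


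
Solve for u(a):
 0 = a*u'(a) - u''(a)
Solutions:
 u(a) = C1 + C2*erfi(sqrt(2)*a/2)


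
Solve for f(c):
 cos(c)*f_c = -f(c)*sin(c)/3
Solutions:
 f(c) = C1*cos(c)^(1/3)


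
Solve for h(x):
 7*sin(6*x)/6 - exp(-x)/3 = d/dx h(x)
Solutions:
 h(x) = C1 - 7*cos(6*x)/36 + exp(-x)/3


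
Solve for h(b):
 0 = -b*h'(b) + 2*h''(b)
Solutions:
 h(b) = C1 + C2*erfi(b/2)


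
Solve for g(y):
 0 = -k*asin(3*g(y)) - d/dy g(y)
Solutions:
 Integral(1/asin(3*_y), (_y, g(y))) = C1 - k*y


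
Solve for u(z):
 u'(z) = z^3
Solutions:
 u(z) = C1 + z^4/4


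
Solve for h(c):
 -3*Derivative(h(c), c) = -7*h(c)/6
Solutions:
 h(c) = C1*exp(7*c/18)


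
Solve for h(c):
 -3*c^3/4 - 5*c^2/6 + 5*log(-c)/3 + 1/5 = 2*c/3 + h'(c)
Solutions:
 h(c) = C1 - 3*c^4/16 - 5*c^3/18 - c^2/3 + 5*c*log(-c)/3 - 22*c/15


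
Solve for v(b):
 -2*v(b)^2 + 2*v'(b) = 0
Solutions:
 v(b) = -1/(C1 + b)


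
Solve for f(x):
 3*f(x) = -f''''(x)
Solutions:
 f(x) = (C1*sin(sqrt(2)*3^(1/4)*x/2) + C2*cos(sqrt(2)*3^(1/4)*x/2))*exp(-sqrt(2)*3^(1/4)*x/2) + (C3*sin(sqrt(2)*3^(1/4)*x/2) + C4*cos(sqrt(2)*3^(1/4)*x/2))*exp(sqrt(2)*3^(1/4)*x/2)


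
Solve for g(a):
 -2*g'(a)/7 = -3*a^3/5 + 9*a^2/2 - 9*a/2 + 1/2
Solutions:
 g(a) = C1 + 21*a^4/40 - 21*a^3/4 + 63*a^2/8 - 7*a/4


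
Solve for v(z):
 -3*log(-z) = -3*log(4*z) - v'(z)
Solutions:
 v(z) = C1 + 3*z*(-2*log(2) + I*pi)


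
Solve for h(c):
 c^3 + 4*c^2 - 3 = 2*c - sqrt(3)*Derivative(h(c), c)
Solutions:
 h(c) = C1 - sqrt(3)*c^4/12 - 4*sqrt(3)*c^3/9 + sqrt(3)*c^2/3 + sqrt(3)*c


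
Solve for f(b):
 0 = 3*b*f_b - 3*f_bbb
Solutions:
 f(b) = C1 + Integral(C2*airyai(b) + C3*airybi(b), b)


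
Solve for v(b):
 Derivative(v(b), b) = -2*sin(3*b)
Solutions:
 v(b) = C1 + 2*cos(3*b)/3


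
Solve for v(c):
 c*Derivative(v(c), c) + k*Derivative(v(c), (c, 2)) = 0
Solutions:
 v(c) = C1 + C2*sqrt(k)*erf(sqrt(2)*c*sqrt(1/k)/2)


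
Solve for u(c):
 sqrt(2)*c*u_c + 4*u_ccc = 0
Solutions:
 u(c) = C1 + Integral(C2*airyai(-sqrt(2)*c/2) + C3*airybi(-sqrt(2)*c/2), c)


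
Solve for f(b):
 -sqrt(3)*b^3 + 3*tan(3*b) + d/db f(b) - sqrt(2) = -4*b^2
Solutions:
 f(b) = C1 + sqrt(3)*b^4/4 - 4*b^3/3 + sqrt(2)*b + log(cos(3*b))


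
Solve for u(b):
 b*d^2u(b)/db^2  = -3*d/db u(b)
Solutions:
 u(b) = C1 + C2/b^2


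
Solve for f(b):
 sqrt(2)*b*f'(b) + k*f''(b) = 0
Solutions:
 f(b) = C1 + C2*sqrt(k)*erf(2^(3/4)*b*sqrt(1/k)/2)


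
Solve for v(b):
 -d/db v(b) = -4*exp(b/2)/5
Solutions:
 v(b) = C1 + 8*exp(b/2)/5


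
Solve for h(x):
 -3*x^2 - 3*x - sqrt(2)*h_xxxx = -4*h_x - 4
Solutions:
 h(x) = C1 + C4*exp(sqrt(2)*x) + x^3/4 + 3*x^2/8 - x + (C2*sin(sqrt(6)*x/2) + C3*cos(sqrt(6)*x/2))*exp(-sqrt(2)*x/2)


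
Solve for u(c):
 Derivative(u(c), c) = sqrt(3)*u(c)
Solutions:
 u(c) = C1*exp(sqrt(3)*c)


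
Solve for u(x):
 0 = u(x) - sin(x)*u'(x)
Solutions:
 u(x) = C1*sqrt(cos(x) - 1)/sqrt(cos(x) + 1)


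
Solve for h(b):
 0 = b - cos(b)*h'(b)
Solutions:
 h(b) = C1 + Integral(b/cos(b), b)


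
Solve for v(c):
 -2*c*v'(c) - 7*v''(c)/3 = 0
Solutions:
 v(c) = C1 + C2*erf(sqrt(21)*c/7)


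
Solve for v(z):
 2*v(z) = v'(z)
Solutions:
 v(z) = C1*exp(2*z)


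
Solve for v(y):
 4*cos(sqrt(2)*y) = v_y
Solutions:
 v(y) = C1 + 2*sqrt(2)*sin(sqrt(2)*y)


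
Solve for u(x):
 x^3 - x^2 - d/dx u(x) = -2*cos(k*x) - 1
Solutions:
 u(x) = C1 + x^4/4 - x^3/3 + x + 2*sin(k*x)/k


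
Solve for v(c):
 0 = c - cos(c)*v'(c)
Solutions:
 v(c) = C1 + Integral(c/cos(c), c)


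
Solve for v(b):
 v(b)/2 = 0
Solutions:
 v(b) = 0


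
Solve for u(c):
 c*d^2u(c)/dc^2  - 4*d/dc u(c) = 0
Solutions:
 u(c) = C1 + C2*c^5


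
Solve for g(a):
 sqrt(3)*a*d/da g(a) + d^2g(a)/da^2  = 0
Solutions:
 g(a) = C1 + C2*erf(sqrt(2)*3^(1/4)*a/2)


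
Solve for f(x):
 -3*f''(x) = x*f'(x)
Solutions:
 f(x) = C1 + C2*erf(sqrt(6)*x/6)


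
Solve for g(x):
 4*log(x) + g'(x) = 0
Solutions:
 g(x) = C1 - 4*x*log(x) + 4*x


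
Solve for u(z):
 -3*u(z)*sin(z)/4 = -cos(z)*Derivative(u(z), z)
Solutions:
 u(z) = C1/cos(z)^(3/4)


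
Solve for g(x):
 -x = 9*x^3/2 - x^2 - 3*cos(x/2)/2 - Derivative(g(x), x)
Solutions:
 g(x) = C1 + 9*x^4/8 - x^3/3 + x^2/2 - 3*sin(x/2)


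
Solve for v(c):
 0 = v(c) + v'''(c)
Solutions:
 v(c) = C3*exp(-c) + (C1*sin(sqrt(3)*c/2) + C2*cos(sqrt(3)*c/2))*exp(c/2)


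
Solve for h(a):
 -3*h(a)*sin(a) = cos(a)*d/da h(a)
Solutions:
 h(a) = C1*cos(a)^3


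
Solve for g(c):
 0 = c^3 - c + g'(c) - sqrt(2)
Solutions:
 g(c) = C1 - c^4/4 + c^2/2 + sqrt(2)*c


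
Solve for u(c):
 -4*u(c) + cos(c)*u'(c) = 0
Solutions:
 u(c) = C1*(sin(c)^2 + 2*sin(c) + 1)/(sin(c)^2 - 2*sin(c) + 1)


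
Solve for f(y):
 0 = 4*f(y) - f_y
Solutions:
 f(y) = C1*exp(4*y)


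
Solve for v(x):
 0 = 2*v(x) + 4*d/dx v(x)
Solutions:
 v(x) = C1*exp(-x/2)


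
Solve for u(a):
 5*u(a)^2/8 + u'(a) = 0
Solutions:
 u(a) = 8/(C1 + 5*a)


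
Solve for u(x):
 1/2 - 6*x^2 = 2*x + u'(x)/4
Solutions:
 u(x) = C1 - 8*x^3 - 4*x^2 + 2*x


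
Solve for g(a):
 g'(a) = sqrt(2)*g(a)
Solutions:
 g(a) = C1*exp(sqrt(2)*a)


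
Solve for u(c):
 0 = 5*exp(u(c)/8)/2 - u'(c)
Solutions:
 u(c) = 8*log(-1/(C1 + 5*c)) + 32*log(2)


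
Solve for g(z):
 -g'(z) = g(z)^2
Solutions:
 g(z) = 1/(C1 + z)


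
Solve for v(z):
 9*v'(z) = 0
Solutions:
 v(z) = C1


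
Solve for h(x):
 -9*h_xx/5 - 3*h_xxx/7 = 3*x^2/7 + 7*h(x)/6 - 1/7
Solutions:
 h(x) = C1*exp(x*(-84 + 42*2^(2/3)*63^(1/3)/(5*sqrt(3145) + 377)^(1/3) + 294^(1/3)*(5*sqrt(3145) + 377)^(1/3))/60)*sin(3^(1/6)*x*(-3^(2/3)*98^(1/3)*(5*sqrt(3145) + 377)^(1/3) + 126*2^(2/3)*7^(1/3)/(5*sqrt(3145) + 377)^(1/3))/60) + C2*exp(x*(-84 + 42*2^(2/3)*63^(1/3)/(5*sqrt(3145) + 377)^(1/3) + 294^(1/3)*(5*sqrt(3145) + 377)^(1/3))/60)*cos(3^(1/6)*x*(-3^(2/3)*98^(1/3)*(5*sqrt(3145) + 377)^(1/3) + 126*2^(2/3)*7^(1/3)/(5*sqrt(3145) + 377)^(1/3))/60) + C3*exp(-x*(42*2^(2/3)*63^(1/3)/(5*sqrt(3145) + 377)^(1/3) + 42 + 294^(1/3)*(5*sqrt(3145) + 377)^(1/3))/30) - 18*x^2/49 + 2154/1715


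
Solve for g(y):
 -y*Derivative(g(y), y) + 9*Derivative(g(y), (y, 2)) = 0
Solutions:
 g(y) = C1 + C2*erfi(sqrt(2)*y/6)


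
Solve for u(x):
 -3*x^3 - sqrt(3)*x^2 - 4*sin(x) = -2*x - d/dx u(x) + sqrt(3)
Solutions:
 u(x) = C1 + 3*x^4/4 + sqrt(3)*x^3/3 - x^2 + sqrt(3)*x - 4*cos(x)


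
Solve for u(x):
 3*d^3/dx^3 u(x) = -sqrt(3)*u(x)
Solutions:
 u(x) = C3*exp(-3^(5/6)*x/3) + (C1*sin(3^(1/3)*x/2) + C2*cos(3^(1/3)*x/2))*exp(3^(5/6)*x/6)


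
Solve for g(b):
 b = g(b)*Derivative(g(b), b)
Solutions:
 g(b) = -sqrt(C1 + b^2)
 g(b) = sqrt(C1 + b^2)


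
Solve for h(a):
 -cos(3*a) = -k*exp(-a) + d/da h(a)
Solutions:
 h(a) = C1 - k*exp(-a) - sin(3*a)/3


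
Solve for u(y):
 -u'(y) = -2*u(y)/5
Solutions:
 u(y) = C1*exp(2*y/5)


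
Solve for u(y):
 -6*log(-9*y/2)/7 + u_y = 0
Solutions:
 u(y) = C1 + 6*y*log(-y)/7 + 6*y*(-1 - log(2) + 2*log(3))/7


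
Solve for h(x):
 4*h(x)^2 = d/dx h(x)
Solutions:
 h(x) = -1/(C1 + 4*x)


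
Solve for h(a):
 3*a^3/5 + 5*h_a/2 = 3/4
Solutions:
 h(a) = C1 - 3*a^4/50 + 3*a/10


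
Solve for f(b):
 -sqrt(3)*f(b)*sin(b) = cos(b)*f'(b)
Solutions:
 f(b) = C1*cos(b)^(sqrt(3))


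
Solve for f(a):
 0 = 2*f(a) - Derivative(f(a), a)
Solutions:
 f(a) = C1*exp(2*a)


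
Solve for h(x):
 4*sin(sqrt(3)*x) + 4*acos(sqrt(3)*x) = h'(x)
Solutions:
 h(x) = C1 + 4*x*acos(sqrt(3)*x) - 4*sqrt(3)*sqrt(1 - 3*x^2)/3 - 4*sqrt(3)*cos(sqrt(3)*x)/3


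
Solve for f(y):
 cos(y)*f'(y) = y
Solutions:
 f(y) = C1 + Integral(y/cos(y), y)


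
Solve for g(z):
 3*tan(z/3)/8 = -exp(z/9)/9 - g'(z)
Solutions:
 g(z) = C1 - exp(z/9) + 9*log(cos(z/3))/8


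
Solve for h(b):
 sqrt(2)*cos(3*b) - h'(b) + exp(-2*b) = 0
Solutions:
 h(b) = C1 + sqrt(2)*sin(3*b)/3 - exp(-2*b)/2


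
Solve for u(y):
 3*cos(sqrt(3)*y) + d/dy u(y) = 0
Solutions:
 u(y) = C1 - sqrt(3)*sin(sqrt(3)*y)


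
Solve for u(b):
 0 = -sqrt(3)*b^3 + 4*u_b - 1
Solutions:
 u(b) = C1 + sqrt(3)*b^4/16 + b/4


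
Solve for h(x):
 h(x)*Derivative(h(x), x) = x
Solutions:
 h(x) = -sqrt(C1 + x^2)
 h(x) = sqrt(C1 + x^2)


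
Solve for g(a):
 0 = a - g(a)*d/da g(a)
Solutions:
 g(a) = -sqrt(C1 + a^2)
 g(a) = sqrt(C1 + a^2)


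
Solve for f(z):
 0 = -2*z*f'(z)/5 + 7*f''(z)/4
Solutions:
 f(z) = C1 + C2*erfi(2*sqrt(35)*z/35)


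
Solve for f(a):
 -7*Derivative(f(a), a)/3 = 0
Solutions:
 f(a) = C1


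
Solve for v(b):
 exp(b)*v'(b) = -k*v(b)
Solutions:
 v(b) = C1*exp(k*exp(-b))


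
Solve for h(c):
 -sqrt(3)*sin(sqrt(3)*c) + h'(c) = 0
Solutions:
 h(c) = C1 - cos(sqrt(3)*c)


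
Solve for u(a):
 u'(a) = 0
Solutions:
 u(a) = C1


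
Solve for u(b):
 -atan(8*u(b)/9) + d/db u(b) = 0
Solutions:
 Integral(1/atan(8*_y/9), (_y, u(b))) = C1 + b


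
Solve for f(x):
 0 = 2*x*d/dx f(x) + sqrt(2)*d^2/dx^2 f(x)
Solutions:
 f(x) = C1 + C2*erf(2^(3/4)*x/2)


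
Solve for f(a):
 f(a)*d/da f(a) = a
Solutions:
 f(a) = -sqrt(C1 + a^2)
 f(a) = sqrt(C1 + a^2)


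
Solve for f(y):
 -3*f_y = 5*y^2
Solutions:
 f(y) = C1 - 5*y^3/9


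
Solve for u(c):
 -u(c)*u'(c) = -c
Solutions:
 u(c) = -sqrt(C1 + c^2)
 u(c) = sqrt(C1 + c^2)


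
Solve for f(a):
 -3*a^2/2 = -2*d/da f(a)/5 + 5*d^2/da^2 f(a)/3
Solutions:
 f(a) = C1 + C2*exp(6*a/25) + 5*a^3/4 + 125*a^2/8 + 3125*a/24


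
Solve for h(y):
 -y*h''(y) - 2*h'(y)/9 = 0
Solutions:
 h(y) = C1 + C2*y^(7/9)


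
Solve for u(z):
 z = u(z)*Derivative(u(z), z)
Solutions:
 u(z) = -sqrt(C1 + z^2)
 u(z) = sqrt(C1 + z^2)


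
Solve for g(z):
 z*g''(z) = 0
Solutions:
 g(z) = C1 + C2*z


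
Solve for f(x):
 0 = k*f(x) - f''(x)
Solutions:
 f(x) = C1*exp(-sqrt(k)*x) + C2*exp(sqrt(k)*x)


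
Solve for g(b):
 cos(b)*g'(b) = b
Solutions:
 g(b) = C1 + Integral(b/cos(b), b)


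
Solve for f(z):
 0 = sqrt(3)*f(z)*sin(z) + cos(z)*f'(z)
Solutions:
 f(z) = C1*cos(z)^(sqrt(3))


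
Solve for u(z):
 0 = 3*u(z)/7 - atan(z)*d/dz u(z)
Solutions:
 u(z) = C1*exp(3*Integral(1/atan(z), z)/7)


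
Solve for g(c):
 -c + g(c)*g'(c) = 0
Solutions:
 g(c) = -sqrt(C1 + c^2)
 g(c) = sqrt(C1 + c^2)


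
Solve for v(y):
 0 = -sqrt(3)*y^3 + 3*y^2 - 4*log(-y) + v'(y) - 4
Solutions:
 v(y) = C1 + sqrt(3)*y^4/4 - y^3 + 4*y*log(-y)


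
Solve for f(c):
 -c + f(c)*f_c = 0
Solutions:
 f(c) = -sqrt(C1 + c^2)
 f(c) = sqrt(C1 + c^2)


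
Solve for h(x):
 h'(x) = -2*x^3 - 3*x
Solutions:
 h(x) = C1 - x^4/2 - 3*x^2/2


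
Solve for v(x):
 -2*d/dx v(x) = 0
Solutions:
 v(x) = C1


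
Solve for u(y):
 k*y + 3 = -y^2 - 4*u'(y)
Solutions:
 u(y) = C1 - k*y^2/8 - y^3/12 - 3*y/4


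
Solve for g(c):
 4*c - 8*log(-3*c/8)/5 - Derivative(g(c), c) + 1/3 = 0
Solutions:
 g(c) = C1 + 2*c^2 - 8*c*log(-c)/5 + c*(-24*log(3) + 29 + 72*log(2))/15


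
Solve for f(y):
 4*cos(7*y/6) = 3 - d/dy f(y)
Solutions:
 f(y) = C1 + 3*y - 24*sin(7*y/6)/7


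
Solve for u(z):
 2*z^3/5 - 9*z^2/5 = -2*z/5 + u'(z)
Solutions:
 u(z) = C1 + z^4/10 - 3*z^3/5 + z^2/5


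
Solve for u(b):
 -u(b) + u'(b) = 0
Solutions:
 u(b) = C1*exp(b)


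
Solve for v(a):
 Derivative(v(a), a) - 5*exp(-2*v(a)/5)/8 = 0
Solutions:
 v(a) = 5*log(-sqrt(C1 + 5*a)) - 5*log(10) + 5*log(5)/2
 v(a) = 5*log(C1 + 5*a)/2 - 5*log(10) + 5*log(5)/2


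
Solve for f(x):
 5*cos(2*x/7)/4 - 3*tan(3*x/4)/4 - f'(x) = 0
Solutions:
 f(x) = C1 + log(cos(3*x/4)) + 35*sin(2*x/7)/8


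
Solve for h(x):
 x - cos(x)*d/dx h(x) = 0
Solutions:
 h(x) = C1 + Integral(x/cos(x), x)


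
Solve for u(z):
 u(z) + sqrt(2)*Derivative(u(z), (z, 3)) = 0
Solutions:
 u(z) = C3*exp(-2^(5/6)*z/2) + (C1*sin(2^(5/6)*sqrt(3)*z/4) + C2*cos(2^(5/6)*sqrt(3)*z/4))*exp(2^(5/6)*z/4)


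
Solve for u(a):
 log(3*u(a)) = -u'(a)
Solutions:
 Integral(1/(log(_y) + log(3)), (_y, u(a))) = C1 - a


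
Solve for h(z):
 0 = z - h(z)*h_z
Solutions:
 h(z) = -sqrt(C1 + z^2)
 h(z) = sqrt(C1 + z^2)


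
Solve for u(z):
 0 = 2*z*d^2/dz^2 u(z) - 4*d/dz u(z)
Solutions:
 u(z) = C1 + C2*z^3


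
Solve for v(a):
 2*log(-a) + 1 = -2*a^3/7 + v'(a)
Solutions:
 v(a) = C1 + a^4/14 + 2*a*log(-a) - a


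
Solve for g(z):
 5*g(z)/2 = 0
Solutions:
 g(z) = 0


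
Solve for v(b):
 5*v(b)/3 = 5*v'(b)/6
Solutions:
 v(b) = C1*exp(2*b)


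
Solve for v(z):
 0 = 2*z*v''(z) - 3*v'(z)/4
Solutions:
 v(z) = C1 + C2*z^(11/8)


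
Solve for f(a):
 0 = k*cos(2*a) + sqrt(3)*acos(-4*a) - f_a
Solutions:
 f(a) = C1 + k*sin(2*a)/2 + sqrt(3)*(a*acos(-4*a) + sqrt(1 - 16*a^2)/4)


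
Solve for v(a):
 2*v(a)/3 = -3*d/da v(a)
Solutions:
 v(a) = C1*exp(-2*a/9)


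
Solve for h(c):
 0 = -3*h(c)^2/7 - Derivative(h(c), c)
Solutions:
 h(c) = 7/(C1 + 3*c)


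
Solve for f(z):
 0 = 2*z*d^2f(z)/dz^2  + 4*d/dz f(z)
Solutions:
 f(z) = C1 + C2/z


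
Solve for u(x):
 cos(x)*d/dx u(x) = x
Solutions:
 u(x) = C1 + Integral(x/cos(x), x)


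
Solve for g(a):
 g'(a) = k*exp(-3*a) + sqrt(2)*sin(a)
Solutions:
 g(a) = C1 - k*exp(-3*a)/3 - sqrt(2)*cos(a)


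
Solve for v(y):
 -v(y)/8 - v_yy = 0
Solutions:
 v(y) = C1*sin(sqrt(2)*y/4) + C2*cos(sqrt(2)*y/4)


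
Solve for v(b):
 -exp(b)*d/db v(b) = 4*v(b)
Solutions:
 v(b) = C1*exp(4*exp(-b))


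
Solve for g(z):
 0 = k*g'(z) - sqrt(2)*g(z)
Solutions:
 g(z) = C1*exp(sqrt(2)*z/k)


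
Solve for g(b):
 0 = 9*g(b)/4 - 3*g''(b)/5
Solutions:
 g(b) = C1*exp(-sqrt(15)*b/2) + C2*exp(sqrt(15)*b/2)


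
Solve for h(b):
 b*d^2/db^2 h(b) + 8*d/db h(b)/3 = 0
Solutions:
 h(b) = C1 + C2/b^(5/3)


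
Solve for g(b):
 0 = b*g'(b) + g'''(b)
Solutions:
 g(b) = C1 + Integral(C2*airyai(-b) + C3*airybi(-b), b)


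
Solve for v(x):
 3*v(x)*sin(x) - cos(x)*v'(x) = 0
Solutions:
 v(x) = C1/cos(x)^3


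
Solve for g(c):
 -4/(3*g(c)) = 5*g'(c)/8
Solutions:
 g(c) = -sqrt(C1 - 960*c)/15
 g(c) = sqrt(C1 - 960*c)/15


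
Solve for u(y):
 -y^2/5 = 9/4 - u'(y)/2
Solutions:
 u(y) = C1 + 2*y^3/15 + 9*y/2


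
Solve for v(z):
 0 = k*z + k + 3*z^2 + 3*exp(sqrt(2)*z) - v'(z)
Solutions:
 v(z) = C1 + k*z^2/2 + k*z + z^3 + 3*sqrt(2)*exp(sqrt(2)*z)/2


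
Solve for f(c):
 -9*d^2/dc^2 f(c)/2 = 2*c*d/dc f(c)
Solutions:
 f(c) = C1 + C2*erf(sqrt(2)*c/3)


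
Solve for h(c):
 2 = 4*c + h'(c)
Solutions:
 h(c) = C1 - 2*c^2 + 2*c


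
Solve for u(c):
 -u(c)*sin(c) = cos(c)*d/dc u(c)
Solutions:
 u(c) = C1*cos(c)


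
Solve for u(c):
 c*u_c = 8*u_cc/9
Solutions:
 u(c) = C1 + C2*erfi(3*c/4)


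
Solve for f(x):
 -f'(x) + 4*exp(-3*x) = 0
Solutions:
 f(x) = C1 - 4*exp(-3*x)/3


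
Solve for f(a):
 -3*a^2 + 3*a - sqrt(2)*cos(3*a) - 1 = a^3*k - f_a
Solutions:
 f(a) = C1 + a^4*k/4 + a^3 - 3*a^2/2 + a + sqrt(2)*sin(3*a)/3


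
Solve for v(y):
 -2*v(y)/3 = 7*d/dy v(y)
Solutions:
 v(y) = C1*exp(-2*y/21)


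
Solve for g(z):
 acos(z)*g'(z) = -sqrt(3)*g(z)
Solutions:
 g(z) = C1*exp(-sqrt(3)*Integral(1/acos(z), z))


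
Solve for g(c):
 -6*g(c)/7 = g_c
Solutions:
 g(c) = C1*exp(-6*c/7)


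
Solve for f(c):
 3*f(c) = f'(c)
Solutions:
 f(c) = C1*exp(3*c)


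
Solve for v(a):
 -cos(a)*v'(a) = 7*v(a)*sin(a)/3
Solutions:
 v(a) = C1*cos(a)^(7/3)


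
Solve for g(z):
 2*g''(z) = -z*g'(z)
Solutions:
 g(z) = C1 + C2*erf(z/2)


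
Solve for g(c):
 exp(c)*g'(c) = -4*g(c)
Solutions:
 g(c) = C1*exp(4*exp(-c))


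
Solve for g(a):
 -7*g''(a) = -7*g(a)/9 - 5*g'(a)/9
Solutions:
 g(a) = C1*exp(a*(5 - sqrt(1789))/126) + C2*exp(a*(5 + sqrt(1789))/126)


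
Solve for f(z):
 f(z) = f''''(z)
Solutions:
 f(z) = C1*exp(-z) + C2*exp(z) + C3*sin(z) + C4*cos(z)


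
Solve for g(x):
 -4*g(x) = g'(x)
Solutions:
 g(x) = C1*exp(-4*x)


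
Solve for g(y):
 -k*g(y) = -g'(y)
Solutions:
 g(y) = C1*exp(k*y)


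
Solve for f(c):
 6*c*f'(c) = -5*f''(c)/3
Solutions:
 f(c) = C1 + C2*erf(3*sqrt(5)*c/5)


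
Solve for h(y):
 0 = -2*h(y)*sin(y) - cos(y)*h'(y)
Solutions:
 h(y) = C1*cos(y)^2


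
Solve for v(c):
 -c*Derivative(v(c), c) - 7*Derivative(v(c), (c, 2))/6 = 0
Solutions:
 v(c) = C1 + C2*erf(sqrt(21)*c/7)


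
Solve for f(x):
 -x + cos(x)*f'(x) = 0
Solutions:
 f(x) = C1 + Integral(x/cos(x), x)


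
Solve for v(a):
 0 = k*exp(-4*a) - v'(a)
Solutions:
 v(a) = C1 - k*exp(-4*a)/4


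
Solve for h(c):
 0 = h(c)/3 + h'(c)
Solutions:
 h(c) = C1*exp(-c/3)


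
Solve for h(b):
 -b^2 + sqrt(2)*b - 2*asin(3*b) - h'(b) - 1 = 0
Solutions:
 h(b) = C1 - b^3/3 + sqrt(2)*b^2/2 - 2*b*asin(3*b) - b - 2*sqrt(1 - 9*b^2)/3


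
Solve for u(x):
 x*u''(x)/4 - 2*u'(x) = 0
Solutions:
 u(x) = C1 + C2*x^9


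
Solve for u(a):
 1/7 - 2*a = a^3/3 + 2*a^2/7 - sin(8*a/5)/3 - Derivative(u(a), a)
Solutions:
 u(a) = C1 + a^4/12 + 2*a^3/21 + a^2 - a/7 + 5*cos(8*a/5)/24


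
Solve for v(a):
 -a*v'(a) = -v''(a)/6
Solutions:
 v(a) = C1 + C2*erfi(sqrt(3)*a)


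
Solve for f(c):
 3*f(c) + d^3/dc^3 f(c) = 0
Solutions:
 f(c) = C3*exp(-3^(1/3)*c) + (C1*sin(3^(5/6)*c/2) + C2*cos(3^(5/6)*c/2))*exp(3^(1/3)*c/2)


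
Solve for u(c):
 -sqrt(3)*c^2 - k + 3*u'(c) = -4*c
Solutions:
 u(c) = C1 + sqrt(3)*c^3/9 - 2*c^2/3 + c*k/3


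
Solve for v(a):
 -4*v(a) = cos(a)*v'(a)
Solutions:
 v(a) = C1*(sin(a)^2 - 2*sin(a) + 1)/(sin(a)^2 + 2*sin(a) + 1)


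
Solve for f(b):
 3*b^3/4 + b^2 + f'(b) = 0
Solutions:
 f(b) = C1 - 3*b^4/16 - b^3/3


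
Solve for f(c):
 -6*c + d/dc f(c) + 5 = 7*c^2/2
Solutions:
 f(c) = C1 + 7*c^3/6 + 3*c^2 - 5*c


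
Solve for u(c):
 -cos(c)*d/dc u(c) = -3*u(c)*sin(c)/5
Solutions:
 u(c) = C1/cos(c)^(3/5)


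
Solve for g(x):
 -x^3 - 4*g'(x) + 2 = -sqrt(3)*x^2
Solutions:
 g(x) = C1 - x^4/16 + sqrt(3)*x^3/12 + x/2


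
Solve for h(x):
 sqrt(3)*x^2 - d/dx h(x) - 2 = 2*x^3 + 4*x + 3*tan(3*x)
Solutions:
 h(x) = C1 - x^4/2 + sqrt(3)*x^3/3 - 2*x^2 - 2*x + log(cos(3*x))


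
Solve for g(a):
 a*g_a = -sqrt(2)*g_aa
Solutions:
 g(a) = C1 + C2*erf(2^(1/4)*a/2)


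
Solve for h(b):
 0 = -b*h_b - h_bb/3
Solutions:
 h(b) = C1 + C2*erf(sqrt(6)*b/2)


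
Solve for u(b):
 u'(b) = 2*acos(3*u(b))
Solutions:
 Integral(1/acos(3*_y), (_y, u(b))) = C1 + 2*b


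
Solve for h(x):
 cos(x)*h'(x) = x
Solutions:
 h(x) = C1 + Integral(x/cos(x), x)


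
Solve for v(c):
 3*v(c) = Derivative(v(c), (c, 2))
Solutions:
 v(c) = C1*exp(-sqrt(3)*c) + C2*exp(sqrt(3)*c)


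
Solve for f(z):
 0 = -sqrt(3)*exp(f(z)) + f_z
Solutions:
 f(z) = log(-1/(C1 + sqrt(3)*z))


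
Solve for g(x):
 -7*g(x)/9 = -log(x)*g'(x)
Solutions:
 g(x) = C1*exp(7*li(x)/9)


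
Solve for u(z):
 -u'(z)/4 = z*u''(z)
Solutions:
 u(z) = C1 + C2*z^(3/4)


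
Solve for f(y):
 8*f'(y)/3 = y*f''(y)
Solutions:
 f(y) = C1 + C2*y^(11/3)


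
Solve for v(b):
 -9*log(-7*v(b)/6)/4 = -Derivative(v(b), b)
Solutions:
 -4*Integral(1/(log(-_y) - log(6) + log(7)), (_y, v(b)))/9 = C1 - b


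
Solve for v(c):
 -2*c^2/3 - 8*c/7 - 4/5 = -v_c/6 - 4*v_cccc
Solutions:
 v(c) = C1 + C4*exp(-3^(2/3)*c/6) + 4*c^3/3 + 24*c^2/7 + 24*c/5 + (C2*sin(3^(1/6)*c/4) + C3*cos(3^(1/6)*c/4))*exp(3^(2/3)*c/12)


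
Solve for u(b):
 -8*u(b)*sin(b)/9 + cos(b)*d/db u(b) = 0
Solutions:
 u(b) = C1/cos(b)^(8/9)


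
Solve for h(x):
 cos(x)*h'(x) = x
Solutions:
 h(x) = C1 + Integral(x/cos(x), x)


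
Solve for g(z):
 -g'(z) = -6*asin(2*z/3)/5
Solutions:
 g(z) = C1 + 6*z*asin(2*z/3)/5 + 3*sqrt(9 - 4*z^2)/5


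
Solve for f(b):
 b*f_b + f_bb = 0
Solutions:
 f(b) = C1 + C2*erf(sqrt(2)*b/2)


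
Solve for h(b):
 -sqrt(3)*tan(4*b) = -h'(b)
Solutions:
 h(b) = C1 - sqrt(3)*log(cos(4*b))/4


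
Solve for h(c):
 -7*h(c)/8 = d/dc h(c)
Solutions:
 h(c) = C1*exp(-7*c/8)


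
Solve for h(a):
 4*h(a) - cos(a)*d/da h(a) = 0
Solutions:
 h(a) = C1*(sin(a)^2 + 2*sin(a) + 1)/(sin(a)^2 - 2*sin(a) + 1)


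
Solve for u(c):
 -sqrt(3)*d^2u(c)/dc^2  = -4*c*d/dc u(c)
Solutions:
 u(c) = C1 + C2*erfi(sqrt(2)*3^(3/4)*c/3)


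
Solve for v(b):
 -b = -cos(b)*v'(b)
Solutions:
 v(b) = C1 + Integral(b/cos(b), b)


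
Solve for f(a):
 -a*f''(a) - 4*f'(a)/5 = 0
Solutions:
 f(a) = C1 + C2*a^(1/5)


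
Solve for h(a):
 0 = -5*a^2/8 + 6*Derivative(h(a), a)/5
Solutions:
 h(a) = C1 + 25*a^3/144


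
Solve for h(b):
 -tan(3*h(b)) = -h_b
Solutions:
 h(b) = -asin(C1*exp(3*b))/3 + pi/3
 h(b) = asin(C1*exp(3*b))/3


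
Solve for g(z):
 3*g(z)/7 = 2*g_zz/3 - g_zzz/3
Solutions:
 g(z) = C1*exp(z*(56*14^(1/3)/(9*sqrt(57) + 131)^(1/3) + 14^(2/3)*(9*sqrt(57) + 131)^(1/3) + 56)/84)*sin(14^(1/3)*sqrt(3)*z*(-14^(1/3)*(9*sqrt(57) + 131)^(1/3) + 56/(9*sqrt(57) + 131)^(1/3))/84) + C2*exp(z*(56*14^(1/3)/(9*sqrt(57) + 131)^(1/3) + 14^(2/3)*(9*sqrt(57) + 131)^(1/3) + 56)/84)*cos(14^(1/3)*sqrt(3)*z*(-14^(1/3)*(9*sqrt(57) + 131)^(1/3) + 56/(9*sqrt(57) + 131)^(1/3))/84) + C3*exp(z*(-14^(2/3)*(9*sqrt(57) + 131)^(1/3) - 56*14^(1/3)/(9*sqrt(57) + 131)^(1/3) + 28)/42)


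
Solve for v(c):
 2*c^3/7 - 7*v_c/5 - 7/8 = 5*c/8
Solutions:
 v(c) = C1 + 5*c^4/98 - 25*c^2/112 - 5*c/8


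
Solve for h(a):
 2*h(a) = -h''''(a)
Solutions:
 h(a) = (C1*sin(2^(3/4)*a/2) + C2*cos(2^(3/4)*a/2))*exp(-2^(3/4)*a/2) + (C3*sin(2^(3/4)*a/2) + C4*cos(2^(3/4)*a/2))*exp(2^(3/4)*a/2)


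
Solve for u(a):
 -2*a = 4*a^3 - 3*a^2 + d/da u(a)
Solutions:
 u(a) = C1 - a^4 + a^3 - a^2


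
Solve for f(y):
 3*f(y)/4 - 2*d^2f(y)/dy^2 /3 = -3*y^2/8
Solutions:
 f(y) = C1*exp(-3*sqrt(2)*y/4) + C2*exp(3*sqrt(2)*y/4) - y^2/2 - 8/9


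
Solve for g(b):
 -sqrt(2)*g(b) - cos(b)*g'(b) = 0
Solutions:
 g(b) = C1*(sin(b) - 1)^(sqrt(2)/2)/(sin(b) + 1)^(sqrt(2)/2)


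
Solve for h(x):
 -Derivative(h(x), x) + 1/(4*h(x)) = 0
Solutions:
 h(x) = -sqrt(C1 + 2*x)/2
 h(x) = sqrt(C1 + 2*x)/2


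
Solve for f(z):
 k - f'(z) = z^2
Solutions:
 f(z) = C1 + k*z - z^3/3


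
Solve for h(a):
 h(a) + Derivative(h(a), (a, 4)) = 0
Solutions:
 h(a) = (C1*sin(sqrt(2)*a/2) + C2*cos(sqrt(2)*a/2))*exp(-sqrt(2)*a/2) + (C3*sin(sqrt(2)*a/2) + C4*cos(sqrt(2)*a/2))*exp(sqrt(2)*a/2)


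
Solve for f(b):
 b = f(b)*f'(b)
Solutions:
 f(b) = -sqrt(C1 + b^2)
 f(b) = sqrt(C1 + b^2)


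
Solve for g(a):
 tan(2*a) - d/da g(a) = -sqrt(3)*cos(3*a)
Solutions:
 g(a) = C1 - log(cos(2*a))/2 + sqrt(3)*sin(3*a)/3


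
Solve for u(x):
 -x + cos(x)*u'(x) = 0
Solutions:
 u(x) = C1 + Integral(x/cos(x), x)


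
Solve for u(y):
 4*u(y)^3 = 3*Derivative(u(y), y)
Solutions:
 u(y) = -sqrt(6)*sqrt(-1/(C1 + 4*y))/2
 u(y) = sqrt(6)*sqrt(-1/(C1 + 4*y))/2


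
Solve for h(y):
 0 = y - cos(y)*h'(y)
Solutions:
 h(y) = C1 + Integral(y/cos(y), y)


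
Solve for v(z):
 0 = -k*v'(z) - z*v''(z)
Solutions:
 v(z) = C1 + z^(1 - re(k))*(C2*sin(log(z)*Abs(im(k))) + C3*cos(log(z)*im(k)))


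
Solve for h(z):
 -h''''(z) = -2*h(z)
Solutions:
 h(z) = C1*exp(-2^(1/4)*z) + C2*exp(2^(1/4)*z) + C3*sin(2^(1/4)*z) + C4*cos(2^(1/4)*z)


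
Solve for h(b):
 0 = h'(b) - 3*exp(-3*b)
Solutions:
 h(b) = C1 - exp(-3*b)


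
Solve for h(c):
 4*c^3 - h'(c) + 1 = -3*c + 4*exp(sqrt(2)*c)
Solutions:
 h(c) = C1 + c^4 + 3*c^2/2 + c - 2*sqrt(2)*exp(sqrt(2)*c)


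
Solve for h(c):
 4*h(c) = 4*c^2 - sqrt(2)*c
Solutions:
 h(c) = c*(4*c - sqrt(2))/4


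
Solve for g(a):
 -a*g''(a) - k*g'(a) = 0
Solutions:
 g(a) = C1 + a^(1 - re(k))*(C2*sin(log(a)*Abs(im(k))) + C3*cos(log(a)*im(k)))


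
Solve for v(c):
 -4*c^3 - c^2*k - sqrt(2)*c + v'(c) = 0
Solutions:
 v(c) = C1 + c^4 + c^3*k/3 + sqrt(2)*c^2/2


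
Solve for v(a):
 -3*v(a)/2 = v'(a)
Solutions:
 v(a) = C1*exp(-3*a/2)


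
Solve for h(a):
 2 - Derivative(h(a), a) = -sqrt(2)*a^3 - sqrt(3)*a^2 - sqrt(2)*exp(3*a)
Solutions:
 h(a) = C1 + sqrt(2)*a^4/4 + sqrt(3)*a^3/3 + 2*a + sqrt(2)*exp(3*a)/3


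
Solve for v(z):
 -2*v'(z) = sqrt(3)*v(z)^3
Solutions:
 v(z) = -sqrt(-1/(C1 - sqrt(3)*z))
 v(z) = sqrt(-1/(C1 - sqrt(3)*z))


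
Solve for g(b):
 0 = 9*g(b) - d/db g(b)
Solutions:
 g(b) = C1*exp(9*b)


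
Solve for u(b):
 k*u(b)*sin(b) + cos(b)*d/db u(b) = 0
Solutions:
 u(b) = C1*exp(k*log(cos(b)))


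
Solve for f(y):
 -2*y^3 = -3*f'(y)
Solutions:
 f(y) = C1 + y^4/6


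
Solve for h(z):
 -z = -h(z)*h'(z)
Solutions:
 h(z) = -sqrt(C1 + z^2)
 h(z) = sqrt(C1 + z^2)


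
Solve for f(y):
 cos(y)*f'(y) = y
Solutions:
 f(y) = C1 + Integral(y/cos(y), y)


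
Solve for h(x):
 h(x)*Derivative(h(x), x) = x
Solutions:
 h(x) = -sqrt(C1 + x^2)
 h(x) = sqrt(C1 + x^2)


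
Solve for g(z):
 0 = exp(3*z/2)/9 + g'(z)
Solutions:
 g(z) = C1 - 2*exp(3*z/2)/27
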